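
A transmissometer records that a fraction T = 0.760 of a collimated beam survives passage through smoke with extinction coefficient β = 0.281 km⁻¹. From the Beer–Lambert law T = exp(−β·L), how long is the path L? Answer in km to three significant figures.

Beer–Lambert: T = exp(−βL) ⇒ L = −ln(T)/β = −ln(0.760)/0.281 = 0.2744/0.281 = 0.9766 km.

0.977 km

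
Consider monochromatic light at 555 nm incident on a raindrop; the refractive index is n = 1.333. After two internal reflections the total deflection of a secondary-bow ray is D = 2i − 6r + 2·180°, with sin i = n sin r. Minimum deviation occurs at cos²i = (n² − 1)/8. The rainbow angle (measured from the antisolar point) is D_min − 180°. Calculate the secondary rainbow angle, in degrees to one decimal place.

50.9°

cos²i = (1.77689 − 1)/8 = 0.09711; i = arccos(0.31163) = 71.843°.
sin r = sin 71.843°/1.333 = 0.71283; r = 45.466°.
D_min = 2·71.843° − 6·45.466° + 360° = 230.891°.
Rainbow angle = D_min − 180° = 50.891°.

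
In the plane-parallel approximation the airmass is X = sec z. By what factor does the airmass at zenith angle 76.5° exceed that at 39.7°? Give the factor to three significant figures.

3.30

X(76.5°)/X(39.7°) = sec 76.5° / sec 39.7° = cos 39.7° / cos 76.5° = 0.7694/0.2334 = 3.2958.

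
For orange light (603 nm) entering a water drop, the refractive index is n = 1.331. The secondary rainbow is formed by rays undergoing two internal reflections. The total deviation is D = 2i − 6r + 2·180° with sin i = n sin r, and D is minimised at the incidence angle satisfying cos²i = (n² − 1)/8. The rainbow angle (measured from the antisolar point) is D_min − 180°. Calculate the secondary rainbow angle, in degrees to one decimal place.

cos²i = (1.77156 − 1)/8 = 0.09645; i = arccos(0.31056) = 71.907°.
sin r = sin 71.907°/1.331 = 0.71417; r = 45.575°.
D_min = 2·71.907° − 6·45.575° + 360° = 230.365°.
Rainbow angle = D_min − 180° = 50.365°.

50.4°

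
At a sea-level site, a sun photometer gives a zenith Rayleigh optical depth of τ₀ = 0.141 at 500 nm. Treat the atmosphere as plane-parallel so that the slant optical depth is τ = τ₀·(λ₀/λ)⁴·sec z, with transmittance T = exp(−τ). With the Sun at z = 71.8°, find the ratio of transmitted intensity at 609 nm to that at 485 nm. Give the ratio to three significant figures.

1.36

Airmass: sec 71.8° = 3.2017.
τ(609 nm) = 0.141 × (500/609)⁴ × 3.2017 = 0.141 × 0.4544 × 3.2017 = 0.2051.
τ(485 nm) = 0.141 × (500/485)⁴ × 3.2017 = 0.141 × 1.1296 × 3.2017 = 0.5099.
T(609)/T(485) = exp(τ_B − τ_A) = exp(0.3048) = 1.3564.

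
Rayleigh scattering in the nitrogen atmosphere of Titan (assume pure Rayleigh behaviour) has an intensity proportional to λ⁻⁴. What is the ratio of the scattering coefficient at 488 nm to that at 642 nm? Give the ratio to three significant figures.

Rayleigh scattering ∝ λ⁻⁴, so the ratio of coefficients is the inverse fourth power of the wavelength ratio.
σ(488)/σ(642) = (642/488)⁴ = (1.3156)⁴ = 2.995.

3.00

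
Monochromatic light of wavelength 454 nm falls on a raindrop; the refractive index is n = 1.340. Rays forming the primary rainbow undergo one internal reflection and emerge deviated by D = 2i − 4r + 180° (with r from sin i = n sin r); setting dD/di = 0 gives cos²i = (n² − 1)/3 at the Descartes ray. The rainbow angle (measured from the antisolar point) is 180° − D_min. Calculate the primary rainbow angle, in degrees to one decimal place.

cos²i = (1.79560 − 1)/3 = 0.26520; i = arccos(0.51498) = 59.004°.
sin r = sin 59.004°/1.340 = 0.63971; r = 39.770°.
D_min = 2·59.004° − 4·39.770° + 180° = 138.929°.
Rainbow angle = 180° − D_min = 41.071°.

41.1°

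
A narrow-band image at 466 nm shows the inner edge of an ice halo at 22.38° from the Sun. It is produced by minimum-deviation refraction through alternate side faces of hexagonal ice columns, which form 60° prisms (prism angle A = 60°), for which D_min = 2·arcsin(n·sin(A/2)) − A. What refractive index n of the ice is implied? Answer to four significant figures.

Rearranging: n = sin((D_min + A)/2) / sin(A/2).
(D_min + A)/2 = (22.38° + 60°)/2 = 41.190°.
n = sin 41.190° / sin 30° = 0.6586 / 0.5000 = 1.3171.

1.317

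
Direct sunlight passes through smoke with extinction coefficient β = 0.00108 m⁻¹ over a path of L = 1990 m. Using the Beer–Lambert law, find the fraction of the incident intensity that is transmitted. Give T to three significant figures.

τ = β·L = 0.00108 × 1990 = 2.1492.
T = exp(−2.1492) = 0.1166.

0.117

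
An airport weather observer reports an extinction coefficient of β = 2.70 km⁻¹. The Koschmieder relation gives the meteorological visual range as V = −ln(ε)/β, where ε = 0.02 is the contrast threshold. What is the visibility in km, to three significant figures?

V = −ln(0.02) / 2.70 = 3.912 / 2.70 = 1.4489 km.

1.45 km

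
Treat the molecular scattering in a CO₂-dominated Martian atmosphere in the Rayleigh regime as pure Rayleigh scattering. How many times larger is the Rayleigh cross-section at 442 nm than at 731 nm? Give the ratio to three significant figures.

Rayleigh scattering ∝ λ⁻⁴, so the ratio of coefficients is the inverse fourth power of the wavelength ratio.
σ(442)/σ(731) = (731/442)⁴ = (1.6538)⁴ = 7.481.

7.48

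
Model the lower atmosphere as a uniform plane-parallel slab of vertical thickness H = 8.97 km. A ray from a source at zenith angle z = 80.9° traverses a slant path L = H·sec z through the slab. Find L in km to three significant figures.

56.7 km

sec z = 1/cos 80.9° = 6.3228.
L = 8.97 × 6.3228 = 56.715 km.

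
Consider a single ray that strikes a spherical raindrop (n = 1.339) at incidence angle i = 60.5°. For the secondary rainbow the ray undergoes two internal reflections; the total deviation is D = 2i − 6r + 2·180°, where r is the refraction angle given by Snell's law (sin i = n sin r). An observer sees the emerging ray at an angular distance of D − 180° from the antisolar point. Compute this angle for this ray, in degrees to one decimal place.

57.7°

sin r = sin 60.5° / 1.339 = 0.8704/1.339 = 0.6500; r = 40.54°.
D = 2·60.5° − 6·40.54° + 2·180° = 121.00° − 243.25° + 360° = 237.75°.
Angle from antisolar point = D − 180° = 57.75°.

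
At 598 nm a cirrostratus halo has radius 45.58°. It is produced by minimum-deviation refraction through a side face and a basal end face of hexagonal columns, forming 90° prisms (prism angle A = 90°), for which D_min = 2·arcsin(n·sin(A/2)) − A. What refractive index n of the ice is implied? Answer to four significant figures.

Rearranging: n = sin((D_min + A)/2) / sin(A/2).
(D_min + A)/2 = (45.58° + 90°)/2 = 67.790°.
n = sin 67.790° / sin 45° = 0.9258 / 0.7071 = 1.3093.

1.309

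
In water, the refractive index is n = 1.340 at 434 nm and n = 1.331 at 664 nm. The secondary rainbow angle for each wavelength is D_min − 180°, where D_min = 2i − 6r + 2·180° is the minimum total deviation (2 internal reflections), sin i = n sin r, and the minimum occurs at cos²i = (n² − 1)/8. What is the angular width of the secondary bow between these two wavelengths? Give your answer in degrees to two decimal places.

At 434 nm (n = 1.340): cos²i = 0.09945 → i = 71.618°, r = 45.088°, D_min = 232.709°, rainbow angle = 52.709°.
At 664 nm (n = 1.331): cos²i = 0.09645 → i = 71.907°, r = 45.575°, D_min = 230.365°, rainbow angle = 50.365°.
Angular width = |52.709° − 50.365°| = 2.344°.

2.34°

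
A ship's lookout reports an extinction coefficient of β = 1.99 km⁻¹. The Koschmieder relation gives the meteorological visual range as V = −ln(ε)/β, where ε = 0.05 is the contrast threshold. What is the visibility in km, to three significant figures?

V = −ln(0.05) / 1.99 = 2.996 / 1.99 = 1.5054 km.

1.51 km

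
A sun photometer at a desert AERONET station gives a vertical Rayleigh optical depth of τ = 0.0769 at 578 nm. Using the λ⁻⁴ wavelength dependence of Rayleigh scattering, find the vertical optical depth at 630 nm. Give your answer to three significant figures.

τ(630 nm) = τ(578 nm) × (578/630)⁴ = 0.0769 × (0.9175)⁴ = 0.0769 × 0.7085 = 0.0545.

0.0545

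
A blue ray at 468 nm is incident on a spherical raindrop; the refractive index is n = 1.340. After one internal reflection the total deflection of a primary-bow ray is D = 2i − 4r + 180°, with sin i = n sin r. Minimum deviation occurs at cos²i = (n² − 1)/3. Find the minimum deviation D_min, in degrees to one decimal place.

138.9°

cos²i = (1.79560 − 1)/3 = 0.26520; i = arccos(0.51498) = 59.004°.
sin r = sin 59.004°/1.340 = 0.63971; r = 39.770°.
D_min = 2·59.004° − 4·39.770° + 180° = 138.929°.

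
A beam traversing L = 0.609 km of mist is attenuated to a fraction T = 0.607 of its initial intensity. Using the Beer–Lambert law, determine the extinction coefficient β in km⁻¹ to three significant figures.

Beer–Lambert: T = exp(−βL) ⇒ β = −ln(T)/L = −ln(0.607)/0.609 = 0.4992/0.609 = 0.8197 km⁻¹.

0.820 km⁻¹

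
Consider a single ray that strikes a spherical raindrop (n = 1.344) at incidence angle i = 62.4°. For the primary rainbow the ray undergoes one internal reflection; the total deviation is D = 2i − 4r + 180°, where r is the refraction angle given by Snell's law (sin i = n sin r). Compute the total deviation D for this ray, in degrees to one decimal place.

139.8°

sin r = sin 62.4° / 1.344 = 0.8862/1.344 = 0.6594; r = 41.25°.
D = 2·62.4° − 4·41.25° + 180° = 124.80° − 165.01° + 180° = 139.79°.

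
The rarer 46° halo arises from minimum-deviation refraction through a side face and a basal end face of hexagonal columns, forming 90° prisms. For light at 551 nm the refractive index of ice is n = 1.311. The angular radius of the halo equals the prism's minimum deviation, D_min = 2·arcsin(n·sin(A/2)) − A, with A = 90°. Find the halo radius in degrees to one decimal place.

n·sin(A/2) = 1.311 × sin 45° = 1.311 × 0.7071 = 0.9270.
D_min = 2·arcsin(0.9270) − 90° = 2 × 67.974° − 90° = 45.949°.

45.9°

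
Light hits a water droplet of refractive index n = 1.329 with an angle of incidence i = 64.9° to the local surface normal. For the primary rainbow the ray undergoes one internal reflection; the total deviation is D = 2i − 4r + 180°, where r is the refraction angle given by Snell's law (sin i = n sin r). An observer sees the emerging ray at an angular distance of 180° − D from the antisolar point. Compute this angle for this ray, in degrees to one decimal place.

42.0°

sin r = sin 64.9° / 1.329 = 0.9056/1.329 = 0.6814; r = 42.95°.
D = 2·64.9° − 4·42.95° + 180° = 129.80° − 171.81° + 180° = 137.99°.
Angle from antisolar point = 180° − D = 42.01°.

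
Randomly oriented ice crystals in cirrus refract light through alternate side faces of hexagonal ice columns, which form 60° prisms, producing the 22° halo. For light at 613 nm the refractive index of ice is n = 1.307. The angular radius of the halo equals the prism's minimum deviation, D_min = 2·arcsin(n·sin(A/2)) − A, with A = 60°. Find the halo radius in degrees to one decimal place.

21.6°

n·sin(A/2) = 1.307 × sin 30° = 1.307 × 0.5000 = 0.6535.
D_min = 2·arcsin(0.6535) − 60° = 2 × 40.806° − 60° = 21.612°.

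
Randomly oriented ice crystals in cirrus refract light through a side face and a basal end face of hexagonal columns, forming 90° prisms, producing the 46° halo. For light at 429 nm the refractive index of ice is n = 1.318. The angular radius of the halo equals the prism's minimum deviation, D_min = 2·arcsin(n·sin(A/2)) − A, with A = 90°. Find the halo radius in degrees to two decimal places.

47.49°

n·sin(A/2) = 1.318 × sin 45° = 1.318 × 0.7071 = 0.9320.
D_min = 2·arcsin(0.9320) − 90° = 2 × 68.743° − 90° = 47.487°.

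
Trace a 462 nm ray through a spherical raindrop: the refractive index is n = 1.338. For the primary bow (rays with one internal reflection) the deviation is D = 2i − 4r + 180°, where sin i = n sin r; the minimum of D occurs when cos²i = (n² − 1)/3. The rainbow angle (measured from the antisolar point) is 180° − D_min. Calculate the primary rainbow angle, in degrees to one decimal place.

41.4°

cos²i = (1.79024 − 1)/3 = 0.26341; i = arccos(0.51324) = 59.120°.
sin r = sin 59.120°/1.338 = 0.64144; r = 39.899°.
D_min = 2·59.120° − 4·39.899° + 180° = 138.643°.
Rainbow angle = 180° − D_min = 41.357°.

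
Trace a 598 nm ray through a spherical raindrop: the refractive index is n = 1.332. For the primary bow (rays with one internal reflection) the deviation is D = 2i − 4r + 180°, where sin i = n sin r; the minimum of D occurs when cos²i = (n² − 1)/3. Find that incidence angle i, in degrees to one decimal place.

cos²i = (1.332² − 1)/3 = (1.77422 − 1)/3 = 0.25807.
cos i = 0.50801, so i = 59.469°.

59.5°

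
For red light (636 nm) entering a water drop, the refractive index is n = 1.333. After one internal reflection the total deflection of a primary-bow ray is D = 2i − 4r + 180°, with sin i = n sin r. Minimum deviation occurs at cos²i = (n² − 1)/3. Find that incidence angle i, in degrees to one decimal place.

59.4°

cos²i = (1.333² − 1)/3 = (1.77689 − 1)/3 = 0.25896.
cos i = 0.50888, so i = 59.410°.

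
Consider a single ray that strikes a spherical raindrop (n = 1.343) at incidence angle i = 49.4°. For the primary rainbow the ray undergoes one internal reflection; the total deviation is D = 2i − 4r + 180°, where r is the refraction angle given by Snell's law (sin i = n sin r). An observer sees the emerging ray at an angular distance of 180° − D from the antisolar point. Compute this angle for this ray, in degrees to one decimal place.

38.9°

sin r = sin 49.4° / 1.343 = 0.7593/1.343 = 0.5654; r = 34.43°.
D = 2·49.4° − 4·34.43° + 180° = 98.80° − 137.71° + 180° = 141.09°.
Angle from antisolar point = 180° − D = 38.91°.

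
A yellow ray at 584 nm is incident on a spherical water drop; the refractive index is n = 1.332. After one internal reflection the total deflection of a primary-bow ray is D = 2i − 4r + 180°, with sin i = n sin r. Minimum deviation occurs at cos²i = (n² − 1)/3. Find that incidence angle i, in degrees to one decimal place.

cos²i = (1.332² − 1)/3 = (1.77422 − 1)/3 = 0.25807.
cos i = 0.50801, so i = 59.469°.

59.5°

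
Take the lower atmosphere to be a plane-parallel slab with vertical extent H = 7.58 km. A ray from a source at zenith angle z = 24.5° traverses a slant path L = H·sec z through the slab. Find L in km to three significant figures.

8.33 km

sec z = 1/cos 24.5° = 1.0989.
L = 7.58 × 1.0989 = 8.330 km.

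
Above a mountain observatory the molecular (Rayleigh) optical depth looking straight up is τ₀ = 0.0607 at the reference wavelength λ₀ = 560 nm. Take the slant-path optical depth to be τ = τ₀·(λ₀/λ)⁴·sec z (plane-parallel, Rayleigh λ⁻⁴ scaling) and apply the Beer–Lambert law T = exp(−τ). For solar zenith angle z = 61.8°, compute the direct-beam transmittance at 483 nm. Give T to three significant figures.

0.793

sec 61.8° = 2.1162.
τ = 0.0607 × (560/483)⁴ × 2.1162 = 0.0607 × 1.8070 × 2.1162 = 0.2321.
T = exp(−0.2321) = 0.7929.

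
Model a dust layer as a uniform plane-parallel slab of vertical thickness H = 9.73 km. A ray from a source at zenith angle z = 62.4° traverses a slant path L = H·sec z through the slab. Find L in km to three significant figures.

21.0 km

sec z = 1/cos 62.4° = 2.1584.
L = 9.73 × 2.1584 = 21.002 km.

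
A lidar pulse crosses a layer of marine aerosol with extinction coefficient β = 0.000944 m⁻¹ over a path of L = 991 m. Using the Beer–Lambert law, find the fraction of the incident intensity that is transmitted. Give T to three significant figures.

0.392

τ = β·L = 0.000944 × 991 = 0.9355.
T = exp(−0.9355) = 0.3924.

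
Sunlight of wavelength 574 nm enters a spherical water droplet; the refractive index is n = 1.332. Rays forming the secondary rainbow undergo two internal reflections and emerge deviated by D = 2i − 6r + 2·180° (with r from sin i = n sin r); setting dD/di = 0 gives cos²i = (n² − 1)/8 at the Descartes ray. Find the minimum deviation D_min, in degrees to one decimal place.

cos²i = (1.77422 − 1)/8 = 0.09678; i = arccos(0.31109) = 71.875°.
sin r = sin 71.875°/1.332 = 0.71350; r = 45.520°.
D_min = 2·71.875° − 6·45.520° + 360° = 230.628°.

230.6°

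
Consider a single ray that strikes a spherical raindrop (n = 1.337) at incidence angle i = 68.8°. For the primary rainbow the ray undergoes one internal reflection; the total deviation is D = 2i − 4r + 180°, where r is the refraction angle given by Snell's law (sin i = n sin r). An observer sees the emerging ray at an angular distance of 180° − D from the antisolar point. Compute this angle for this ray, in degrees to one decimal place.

sin r = sin 68.8° / 1.337 = 0.9323/1.337 = 0.6973; r = 44.21°.
D = 2·68.8° − 4·44.21° + 180° = 137.60° − 176.85° + 180° = 140.75°.
Angle from antisolar point = 180° − D = 39.25°.

39.3°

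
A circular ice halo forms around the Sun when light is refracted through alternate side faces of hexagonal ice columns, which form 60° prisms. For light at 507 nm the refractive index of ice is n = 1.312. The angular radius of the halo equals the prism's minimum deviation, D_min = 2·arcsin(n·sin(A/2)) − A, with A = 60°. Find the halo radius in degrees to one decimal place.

n·sin(A/2) = 1.312 × sin 30° = 1.312 × 0.5000 = 0.6560.
D_min = 2·arcsin(0.6560) − 60° = 2 × 40.996° − 60° = 21.991°.

22.0°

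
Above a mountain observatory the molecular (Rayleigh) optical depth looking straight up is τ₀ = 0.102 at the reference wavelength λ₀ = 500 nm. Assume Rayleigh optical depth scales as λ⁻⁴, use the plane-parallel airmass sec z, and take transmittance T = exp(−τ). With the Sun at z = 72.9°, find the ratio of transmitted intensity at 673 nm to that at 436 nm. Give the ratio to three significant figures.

1.64

Airmass: sec 72.9° = 3.4009.
τ(673 nm) = 0.102 × (500/673)⁴ × 3.4009 = 0.102 × 0.3047 × 3.4009 = 0.1057.
τ(436 nm) = 0.102 × (500/436)⁴ × 3.4009 = 0.102 × 1.7296 × 3.4009 = 0.6000.
T(673)/T(436) = exp(τ_B − τ_A) = exp(0.4943) = 1.6393.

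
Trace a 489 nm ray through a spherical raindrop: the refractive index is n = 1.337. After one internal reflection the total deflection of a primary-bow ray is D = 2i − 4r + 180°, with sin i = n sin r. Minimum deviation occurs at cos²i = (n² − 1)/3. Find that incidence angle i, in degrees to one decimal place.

cos²i = (1.337² − 1)/3 = (1.78757 − 1)/3 = 0.26252.
cos i = 0.51237, so i = 59.178°.

59.2°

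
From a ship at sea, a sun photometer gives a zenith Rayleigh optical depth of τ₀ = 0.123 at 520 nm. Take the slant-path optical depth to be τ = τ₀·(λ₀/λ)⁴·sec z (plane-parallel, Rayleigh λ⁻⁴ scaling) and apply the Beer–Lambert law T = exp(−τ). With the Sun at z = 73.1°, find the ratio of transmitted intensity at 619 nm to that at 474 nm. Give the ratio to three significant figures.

Airmass: sec 73.1° = 3.4399.
τ(619 nm) = 0.123 × (520/619)⁴ × 3.4399 = 0.123 × 0.4980 × 3.4399 = 0.2107.
τ(474 nm) = 0.123 × (520/474)⁴ × 3.4399 = 0.123 × 1.4484 × 3.4399 = 0.6129.
T(619)/T(474) = exp(τ_B − τ_A) = exp(0.4021) = 1.4950.

1.50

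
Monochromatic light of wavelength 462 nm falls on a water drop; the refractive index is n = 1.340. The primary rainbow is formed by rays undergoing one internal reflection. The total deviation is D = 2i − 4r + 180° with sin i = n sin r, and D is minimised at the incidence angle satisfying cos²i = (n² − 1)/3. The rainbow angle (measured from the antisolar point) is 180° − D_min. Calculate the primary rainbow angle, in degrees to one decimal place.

41.1°

cos²i = (1.79560 − 1)/3 = 0.26520; i = arccos(0.51498) = 59.004°.
sin r = sin 59.004°/1.340 = 0.63971; r = 39.770°.
D_min = 2·59.004° − 4·39.770° + 180° = 138.929°.
Rainbow angle = 180° − D_min = 41.071°.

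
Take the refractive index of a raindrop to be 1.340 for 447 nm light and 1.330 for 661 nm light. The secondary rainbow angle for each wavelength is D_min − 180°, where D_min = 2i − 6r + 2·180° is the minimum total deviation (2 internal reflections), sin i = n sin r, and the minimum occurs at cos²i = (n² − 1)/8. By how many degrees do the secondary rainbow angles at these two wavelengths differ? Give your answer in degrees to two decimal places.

At 447 nm (n = 1.340): cos²i = 0.09945 → i = 71.618°, r = 45.088°, D_min = 232.709°, rainbow angle = 52.709°.
At 661 nm (n = 1.330): cos²i = 0.09611 → i = 71.940°, r = 45.630°, D_min = 230.101°, rainbow angle = 50.101°.
Angular width = |52.709° − 50.101°| = 2.608°.

2.61°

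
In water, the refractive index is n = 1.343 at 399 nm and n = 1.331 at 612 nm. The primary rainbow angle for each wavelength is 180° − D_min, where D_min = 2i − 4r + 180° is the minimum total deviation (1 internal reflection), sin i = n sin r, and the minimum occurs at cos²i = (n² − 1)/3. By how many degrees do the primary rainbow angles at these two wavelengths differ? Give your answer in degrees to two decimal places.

1.72°

At 399 nm (n = 1.343): cos²i = 0.26788 → i = 58.830°, r = 39.577°, D_min = 139.354°, rainbow angle = 40.646°.
At 612 nm (n = 1.331): cos²i = 0.25719 → i = 59.527°, r = 40.356°, D_min = 137.630°, rainbow angle = 42.370°.
Angular width = |40.646° − 42.370°| = 1.724°.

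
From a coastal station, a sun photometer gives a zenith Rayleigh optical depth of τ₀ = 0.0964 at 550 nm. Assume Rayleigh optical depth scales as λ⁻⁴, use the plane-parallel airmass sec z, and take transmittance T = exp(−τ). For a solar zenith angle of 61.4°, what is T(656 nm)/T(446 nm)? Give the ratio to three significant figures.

Airmass: sec 61.4° = 2.0890.
τ(656 nm) = 0.0964 × (550/656)⁴ × 2.0890 = 0.0964 × 0.4941 × 2.0890 = 0.0995.
τ(446 nm) = 0.0964 × (550/446)⁴ × 2.0890 = 0.0964 × 2.3127 × 2.0890 = 0.4657.
T(656)/T(446) = exp(τ_B − τ_A) = exp(0.3662) = 1.4423.

1.44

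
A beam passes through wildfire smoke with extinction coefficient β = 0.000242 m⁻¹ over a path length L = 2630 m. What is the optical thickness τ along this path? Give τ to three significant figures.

0.636

τ = β·L = 0.000242 × 2630 = 0.6365.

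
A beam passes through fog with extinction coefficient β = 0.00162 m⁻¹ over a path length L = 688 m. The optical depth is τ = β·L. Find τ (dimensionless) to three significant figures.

τ = β·L = 0.00162 × 688 = 1.1146.

1.11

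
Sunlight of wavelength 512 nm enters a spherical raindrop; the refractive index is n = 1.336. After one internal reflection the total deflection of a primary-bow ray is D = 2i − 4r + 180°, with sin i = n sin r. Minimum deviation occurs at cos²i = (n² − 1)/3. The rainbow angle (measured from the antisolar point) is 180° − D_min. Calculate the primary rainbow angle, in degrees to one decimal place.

41.6°

cos²i = (1.78490 − 1)/3 = 0.26163; i = arccos(0.51150) = 59.236°.
sin r = sin 59.236°/1.336 = 0.64318; r = 40.029°.
D_min = 2·59.236° − 4·40.029° + 180° = 138.356°.
Rainbow angle = 180° − D_min = 41.644°.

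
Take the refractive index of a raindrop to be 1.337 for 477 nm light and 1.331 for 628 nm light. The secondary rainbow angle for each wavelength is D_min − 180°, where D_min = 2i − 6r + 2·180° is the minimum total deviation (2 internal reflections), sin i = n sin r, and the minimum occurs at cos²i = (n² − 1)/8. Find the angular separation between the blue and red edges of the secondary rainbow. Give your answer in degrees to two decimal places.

1.57°

At 477 nm (n = 1.337): cos²i = 0.09845 → i = 71.714°, r = 45.249°, D_min = 231.934°, rainbow angle = 51.934°.
At 628 nm (n = 1.331): cos²i = 0.09645 → i = 71.907°, r = 45.575°, D_min = 230.365°, rainbow angle = 50.365°.
Angular width = |51.934° − 50.365°| = 1.569°.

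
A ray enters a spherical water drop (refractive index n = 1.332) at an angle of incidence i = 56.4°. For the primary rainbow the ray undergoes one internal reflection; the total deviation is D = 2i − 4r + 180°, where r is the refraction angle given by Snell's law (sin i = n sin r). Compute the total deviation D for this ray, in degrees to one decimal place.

sin r = sin 56.4° / 1.332 = 0.8329/1.332 = 0.6253; r = 38.71°.
D = 2·56.4° − 4·38.71° + 180° = 112.80° − 154.82° + 180° = 137.98°.

138.0°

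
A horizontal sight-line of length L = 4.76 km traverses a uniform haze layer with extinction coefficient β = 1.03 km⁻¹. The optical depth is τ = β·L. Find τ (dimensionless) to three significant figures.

4.90

τ = β·L = 1.03 × 4.76 = 4.9028.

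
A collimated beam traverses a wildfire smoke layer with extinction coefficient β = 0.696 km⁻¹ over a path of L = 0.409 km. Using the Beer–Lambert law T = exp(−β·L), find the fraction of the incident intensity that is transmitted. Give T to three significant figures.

0.752

τ = β·L = 0.696 × 0.409 = 0.2847.
T = exp(−0.2847) = 0.7523.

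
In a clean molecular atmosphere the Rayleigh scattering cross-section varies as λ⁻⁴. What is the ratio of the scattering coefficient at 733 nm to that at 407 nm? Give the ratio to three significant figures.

0.0951

Rayleigh scattering ∝ λ⁻⁴, so the ratio of coefficients is the inverse fourth power of the wavelength ratio.
σ(733)/σ(407) = (407/733)⁴ = (0.5553)⁴ = 0.09505.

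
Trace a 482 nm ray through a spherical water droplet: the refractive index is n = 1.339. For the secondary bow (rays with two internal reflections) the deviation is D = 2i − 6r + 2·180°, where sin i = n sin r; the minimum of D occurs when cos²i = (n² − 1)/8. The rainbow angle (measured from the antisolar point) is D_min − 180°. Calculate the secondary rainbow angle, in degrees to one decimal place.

52.5°

cos²i = (1.79292 − 1)/8 = 0.09912; i = arccos(0.31483) = 71.650°.
sin r = sin 71.650°/1.339 = 0.70885; r = 45.141°.
D_min = 2·71.650° − 6·45.141° + 360° = 232.451°.
Rainbow angle = D_min − 180° = 52.451°.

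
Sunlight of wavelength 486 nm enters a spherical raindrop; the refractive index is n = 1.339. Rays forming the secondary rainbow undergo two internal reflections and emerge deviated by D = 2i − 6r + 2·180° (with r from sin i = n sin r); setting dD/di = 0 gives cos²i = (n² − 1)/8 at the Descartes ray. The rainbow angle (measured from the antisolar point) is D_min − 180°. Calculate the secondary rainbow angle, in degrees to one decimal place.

cos²i = (1.79292 − 1)/8 = 0.09912; i = arccos(0.31483) = 71.650°.
sin r = sin 71.650°/1.339 = 0.70885; r = 45.141°.
D_min = 2·71.650° − 6·45.141° + 360° = 232.451°.
Rainbow angle = D_min − 180° = 52.451°.

52.5°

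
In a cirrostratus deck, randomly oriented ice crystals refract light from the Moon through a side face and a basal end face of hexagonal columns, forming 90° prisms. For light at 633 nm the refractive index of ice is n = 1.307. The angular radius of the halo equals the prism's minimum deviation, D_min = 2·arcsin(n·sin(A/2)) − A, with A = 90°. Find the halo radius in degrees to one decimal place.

45.1°

n·sin(A/2) = 1.307 × sin 45° = 1.307 × 0.7071 = 0.9242.
D_min = 2·arcsin(0.9242) − 90° = 2 × 67.546° − 90° = 45.093°.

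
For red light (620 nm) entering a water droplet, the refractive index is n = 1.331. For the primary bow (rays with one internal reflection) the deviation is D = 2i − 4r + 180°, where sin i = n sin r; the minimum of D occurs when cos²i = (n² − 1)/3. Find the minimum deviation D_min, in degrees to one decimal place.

137.6°

cos²i = (1.77156 − 1)/3 = 0.25719; i = arccos(0.50714) = 59.527°.
sin r = sin 59.527°/1.331 = 0.64753; r = 40.356°.
D_min = 2·59.527° − 4·40.356° + 180° = 137.630°.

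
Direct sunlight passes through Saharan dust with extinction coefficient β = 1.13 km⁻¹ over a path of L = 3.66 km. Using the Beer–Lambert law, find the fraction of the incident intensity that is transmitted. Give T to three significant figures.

τ = β·L = 1.13 × 3.66 = 4.1358.
T = exp(−4.1358) = 0.0160.

0.0160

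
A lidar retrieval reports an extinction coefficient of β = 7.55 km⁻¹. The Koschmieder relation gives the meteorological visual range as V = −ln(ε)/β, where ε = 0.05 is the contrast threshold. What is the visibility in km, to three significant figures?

0.397 km

V = −ln(0.05) / 7.55 = 2.996 / 7.55 = 0.3968 km.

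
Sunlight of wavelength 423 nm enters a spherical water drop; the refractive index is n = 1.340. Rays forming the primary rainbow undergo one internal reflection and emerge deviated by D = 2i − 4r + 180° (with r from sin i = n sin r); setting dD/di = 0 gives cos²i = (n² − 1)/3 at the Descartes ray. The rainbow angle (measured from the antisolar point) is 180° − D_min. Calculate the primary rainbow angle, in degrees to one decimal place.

41.1°

cos²i = (1.79560 − 1)/3 = 0.26520; i = arccos(0.51498) = 59.004°.
sin r = sin 59.004°/1.340 = 0.63971; r = 39.770°.
D_min = 2·59.004° − 4·39.770° + 180° = 138.929°.
Rainbow angle = 180° − D_min = 41.071°.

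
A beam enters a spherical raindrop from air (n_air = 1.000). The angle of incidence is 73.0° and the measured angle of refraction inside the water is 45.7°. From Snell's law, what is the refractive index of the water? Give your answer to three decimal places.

1.336

n = sin θ_i / sin θ_r = sin 73.0° / sin 45.7° = 0.9563 / 0.7157 = 1.3362.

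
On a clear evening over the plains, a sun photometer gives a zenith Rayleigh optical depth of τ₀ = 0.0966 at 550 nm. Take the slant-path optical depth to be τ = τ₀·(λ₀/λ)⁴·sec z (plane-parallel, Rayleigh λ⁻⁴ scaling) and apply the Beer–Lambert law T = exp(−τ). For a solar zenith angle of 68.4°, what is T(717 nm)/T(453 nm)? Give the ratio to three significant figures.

Airmass: sec 68.4° = 2.7165.
τ(717 nm) = 0.0966 × (550/717)⁴ × 2.7165 = 0.0966 × 0.3462 × 2.7165 = 0.0909.
τ(453 nm) = 0.0966 × (550/453)⁴ × 2.7165 = 0.0966 × 2.1730 × 2.7165 = 0.5702.
T(717)/T(453) = exp(τ_B − τ_A) = exp(0.4794) = 1.6150.

1.62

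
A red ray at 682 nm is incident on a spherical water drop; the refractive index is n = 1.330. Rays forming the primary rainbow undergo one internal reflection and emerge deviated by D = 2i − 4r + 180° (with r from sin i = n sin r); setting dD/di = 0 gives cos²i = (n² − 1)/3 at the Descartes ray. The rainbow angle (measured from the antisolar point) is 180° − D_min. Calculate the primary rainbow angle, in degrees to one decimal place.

cos²i = (1.76890 − 1)/3 = 0.25630; i = arccos(0.50626) = 59.585°.
sin r = sin 59.585°/1.330 = 0.64841; r = 40.422°.
D_min = 2·59.585° − 4·40.422° + 180° = 137.484°.
Rainbow angle = 180° − D_min = 42.516°.

42.5°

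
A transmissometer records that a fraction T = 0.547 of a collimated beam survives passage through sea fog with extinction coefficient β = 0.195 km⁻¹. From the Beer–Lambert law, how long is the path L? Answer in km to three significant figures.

3.09 km

Beer–Lambert: T = exp(−βL) ⇒ L = −ln(T)/β = −ln(0.547)/0.195 = 0.6033/0.195 = 3.094 km.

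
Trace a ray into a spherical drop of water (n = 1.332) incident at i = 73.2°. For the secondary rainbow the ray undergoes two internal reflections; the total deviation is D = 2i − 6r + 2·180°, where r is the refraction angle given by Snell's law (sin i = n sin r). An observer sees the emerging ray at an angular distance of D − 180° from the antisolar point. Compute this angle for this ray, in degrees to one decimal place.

sin r = sin 73.2° / 1.332 = 0.9573/1.332 = 0.7187; r = 45.95°.
D = 2·73.2° − 6·45.95° + 2·180° = 146.40° − 275.69° + 360° = 230.71°.
Angle from antisolar point = D − 180° = 50.71°.

50.7°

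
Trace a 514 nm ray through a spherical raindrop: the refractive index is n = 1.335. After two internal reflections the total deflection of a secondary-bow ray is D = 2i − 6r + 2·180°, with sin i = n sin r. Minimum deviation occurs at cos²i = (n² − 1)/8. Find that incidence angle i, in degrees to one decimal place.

71.8°

cos²i = (1.335² − 1)/8 = (1.78222 − 1)/8 = 0.09778.
cos i = 0.31269, so i = 71.778°.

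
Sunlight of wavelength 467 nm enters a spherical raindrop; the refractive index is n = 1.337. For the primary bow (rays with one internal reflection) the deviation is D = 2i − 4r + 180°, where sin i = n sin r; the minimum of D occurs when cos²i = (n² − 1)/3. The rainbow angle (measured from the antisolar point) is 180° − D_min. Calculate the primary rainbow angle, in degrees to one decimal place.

cos²i = (1.78757 − 1)/3 = 0.26252; i = arccos(0.51237) = 59.178°.
sin r = sin 59.178°/1.337 = 0.64231; r = 39.964°.
D_min = 2·59.178° − 4·39.964° + 180° = 138.500°.
Rainbow angle = 180° − D_min = 41.500°.

41.5°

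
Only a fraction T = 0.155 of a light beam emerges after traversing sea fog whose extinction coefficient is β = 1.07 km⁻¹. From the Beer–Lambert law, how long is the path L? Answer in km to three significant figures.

Beer–Lambert: T = exp(−βL) ⇒ L = −ln(T)/β = −ln(0.155)/1.07 = 1.8643/1.07 = 1.742 km.

1.74 km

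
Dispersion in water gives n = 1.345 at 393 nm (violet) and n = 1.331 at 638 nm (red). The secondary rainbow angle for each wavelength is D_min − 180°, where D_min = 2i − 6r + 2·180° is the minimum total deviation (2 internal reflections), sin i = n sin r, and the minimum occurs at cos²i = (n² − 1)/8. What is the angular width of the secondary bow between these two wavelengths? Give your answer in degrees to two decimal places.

At 393 nm (n = 1.345): cos²i = 0.10113 → i = 71.458°, r = 44.821°, D_min = 233.987°, rainbow angle = 53.987°.
At 638 nm (n = 1.331): cos²i = 0.09645 → i = 71.907°, r = 45.575°, D_min = 230.365°, rainbow angle = 50.365°.
Angular width = |53.987° − 50.365°| = 3.622°.

3.62°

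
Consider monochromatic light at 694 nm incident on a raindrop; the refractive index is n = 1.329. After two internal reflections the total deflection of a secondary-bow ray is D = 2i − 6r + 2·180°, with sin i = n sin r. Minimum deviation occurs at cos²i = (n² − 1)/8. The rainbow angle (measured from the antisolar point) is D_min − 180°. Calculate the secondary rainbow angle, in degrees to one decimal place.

cos²i = (1.76624 − 1)/8 = 0.09578; i = arccos(0.30948) = 71.972°.
sin r = sin 71.972°/1.329 = 0.71550; r = 45.685°.
D_min = 2·71.972° − 6·45.685° + 360° = 229.837°.
Rainbow angle = D_min − 180° = 49.837°.

49.8°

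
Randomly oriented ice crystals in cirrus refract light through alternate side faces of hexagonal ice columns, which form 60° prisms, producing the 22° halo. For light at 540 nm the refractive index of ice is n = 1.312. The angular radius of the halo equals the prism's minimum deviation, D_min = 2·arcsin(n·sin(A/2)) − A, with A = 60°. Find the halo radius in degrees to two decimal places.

21.99°

n·sin(A/2) = 1.312 × sin 30° = 1.312 × 0.5000 = 0.6560.
D_min = 2·arcsin(0.6560) − 60° = 2 × 40.996° − 60° = 21.991°.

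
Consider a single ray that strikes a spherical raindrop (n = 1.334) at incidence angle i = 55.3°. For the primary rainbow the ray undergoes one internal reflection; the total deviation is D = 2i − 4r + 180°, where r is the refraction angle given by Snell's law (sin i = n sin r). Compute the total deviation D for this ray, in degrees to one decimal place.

138.4°

sin r = sin 55.3° / 1.334 = 0.8221/1.334 = 0.6163; r = 38.05°.
D = 2·55.3° − 4·38.05° + 180° = 110.60° − 152.19° + 180° = 138.41°.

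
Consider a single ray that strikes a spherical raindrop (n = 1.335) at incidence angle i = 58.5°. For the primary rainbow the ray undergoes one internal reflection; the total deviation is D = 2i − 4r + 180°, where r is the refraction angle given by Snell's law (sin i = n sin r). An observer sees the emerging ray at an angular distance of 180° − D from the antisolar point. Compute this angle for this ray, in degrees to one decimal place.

sin r = sin 58.5° / 1.335 = 0.8526/1.335 = 0.6387; r = 39.69°.
D = 2·58.5° − 4·39.69° + 180° = 117.00° − 158.77° + 180° = 138.23°.
Angle from antisolar point = 180° − D = 41.77°.

41.8°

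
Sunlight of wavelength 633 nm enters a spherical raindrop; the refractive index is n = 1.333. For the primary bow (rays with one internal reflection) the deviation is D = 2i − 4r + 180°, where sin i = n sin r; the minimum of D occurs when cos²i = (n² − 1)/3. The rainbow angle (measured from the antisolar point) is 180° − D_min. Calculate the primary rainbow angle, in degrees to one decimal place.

cos²i = (1.77689 − 1)/3 = 0.25896; i = arccos(0.50888) = 59.410°.
sin r = sin 59.410°/1.333 = 0.64579; r = 40.225°.
D_min = 2·59.410° − 4·40.225° + 180° = 137.922°.
Rainbow angle = 180° − D_min = 42.078°.

42.1°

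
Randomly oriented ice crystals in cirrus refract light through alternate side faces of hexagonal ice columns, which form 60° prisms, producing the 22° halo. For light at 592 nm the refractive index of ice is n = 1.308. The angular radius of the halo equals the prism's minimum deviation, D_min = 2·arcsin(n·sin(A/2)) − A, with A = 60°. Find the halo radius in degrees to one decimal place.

n·sin(A/2) = 1.308 × sin 30° = 1.308 × 0.5000 = 0.6540.
D_min = 2·arcsin(0.6540) − 60° = 2 × 40.844° − 60° = 21.688°.

21.7°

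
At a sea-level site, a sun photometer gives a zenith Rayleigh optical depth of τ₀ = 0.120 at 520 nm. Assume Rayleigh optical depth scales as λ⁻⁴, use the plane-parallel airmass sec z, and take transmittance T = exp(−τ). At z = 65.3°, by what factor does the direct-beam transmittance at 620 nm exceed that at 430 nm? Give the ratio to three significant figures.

1.60

Airmass: sec 65.3° = 2.3931.
τ(620 nm) = 0.120 × (520/620)⁴ × 2.3931 = 0.120 × 0.4948 × 2.3931 = 0.1421.
τ(430 nm) = 0.120 × (520/430)⁴ × 2.3931 = 0.120 × 2.1386 × 2.3931 = 0.6142.
T(620)/T(430) = exp(τ_B − τ_A) = exp(0.4721) = 1.6033.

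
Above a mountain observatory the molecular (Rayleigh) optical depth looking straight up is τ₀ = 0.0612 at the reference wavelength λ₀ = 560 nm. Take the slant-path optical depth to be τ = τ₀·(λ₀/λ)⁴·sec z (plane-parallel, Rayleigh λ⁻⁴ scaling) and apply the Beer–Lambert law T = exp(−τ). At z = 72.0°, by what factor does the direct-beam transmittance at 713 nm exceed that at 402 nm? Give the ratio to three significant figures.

Airmass: sec 72.0° = 3.2361.
τ(713 nm) = 0.0612 × (560/713)⁴ × 3.2361 = 0.0612 × 0.3805 × 3.2361 = 0.0754.
τ(402 nm) = 0.0612 × (560/402)⁴ × 3.2361 = 0.0612 × 3.7657 × 3.2361 = 0.7458.
T(713)/T(402) = exp(τ_B − τ_A) = exp(0.6704) = 1.9551.

1.96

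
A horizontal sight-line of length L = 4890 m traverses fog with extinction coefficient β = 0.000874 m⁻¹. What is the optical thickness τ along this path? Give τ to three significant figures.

τ = β·L = 0.000874 × 4890 = 4.2739.

4.27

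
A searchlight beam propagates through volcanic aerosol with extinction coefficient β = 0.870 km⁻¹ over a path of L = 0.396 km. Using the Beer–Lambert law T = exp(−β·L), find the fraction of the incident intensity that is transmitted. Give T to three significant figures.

0.709

τ = β·L = 0.870 × 0.396 = 0.3445.
T = exp(−0.3445) = 0.7086.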